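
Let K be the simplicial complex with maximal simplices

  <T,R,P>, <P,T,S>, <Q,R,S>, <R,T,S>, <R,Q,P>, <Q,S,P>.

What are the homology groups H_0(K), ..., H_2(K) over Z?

K has 5 vertices, 9 edges, 6 triangles.
rank ∂_0 = 0, rank ∂_1 = 4 ⇒ b_0 = 5 − 0 − 4 = 1; all invariant factors of ∂_1 are 1 so no torsion. So H_0 = Z.
rank ∂_1 = 4, rank ∂_2 = 5 ⇒ b_1 = 9 − 4 − 5 = 0; all invariant factors of ∂_2 are 1 so no torsion. So H_1 = 0.
rank ∂_2 = 5, rank ∂_3 = 0 ⇒ b_2 = 6 − 5 − 0 = 1. So H_2 = Z.

H_0 ≅ Z,  H_1 = 0,  H_2 ≅ Z.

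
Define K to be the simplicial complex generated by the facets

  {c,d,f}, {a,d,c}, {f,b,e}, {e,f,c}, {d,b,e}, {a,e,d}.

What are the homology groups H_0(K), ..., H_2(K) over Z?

Fix the vertex order a < b < c < d < e < f and write every simplex with vertices in increasing order. Then dim K = 2 and the simplices of K are:

  0-simplices (6): a, b, c, d, e, f
  1-simplices (12): ac, ad, ae, bd, be, bf, cd, ce, cf, de, df, ef
  2-simplices (6): acd, ade, bde, bef, cdf, cef

so the chain groups are C_0 ≅ Z^6, C_1 ≅ Z^12, C_2 ≅ Z^6.

The boundary map ∂_1: C_1 → C_0 maps an edge to its endpoints' difference, ∂[p,q] = q − p. For instance
  ∂ce = e − c.
The resulting 6×12 matrix has rank 5, and its Smith normal form has invariant factors (1,1,1,1,1).

Boundary ∂_2: C_2 → C_1 sends each 2-simplex [p,q,r] to [q,r] − [p,r] + [p,q]. For instance
  ∂cdf = df − cf + cd,
  ∂cef = ef − cf + ce.
The 12×6 boundary matrix has rank 6 and Smith normal form diag(1,1,1,1,1,1).

Computing H_k = (kernel of ∂_k) / (image of ∂_{k+1}):

  H_0: rank C_0 − rank ∂_1 = 6 − 5 = 1, and the invariant factors of ∂_1 are all 1, so H_0 = Z.
  H_1: rank ker ∂_1 − rank ∂_2 = (12 − 5) − 6 = 1, and the invariant factors of ∂_2 are all 1, so H_1 = Z.
  H_2: rank ker ∂_2 − rank ∂_3 = (6 − 6) − 0 = 0, and there is no ∂_3, so H_2 = 0.

H_0 ≅ Z,  H_1 ≅ Z,  H_2 = 0.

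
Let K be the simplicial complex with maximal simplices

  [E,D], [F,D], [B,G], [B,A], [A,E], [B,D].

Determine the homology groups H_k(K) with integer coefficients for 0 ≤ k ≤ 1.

H_0 = Z,  H_1 = Z.

We work with the vertex ordering A < B < D < E < F < G. The simplices of K, each written with vertices in increasing order, are:

  0-simplices (6): A, B, D, E, F, G
  1-simplices (6): AB, AE, BD, BG, DE, DF

so the chain groups are C_0 ≅ Z^6, C_1 ≅ Z^6.

The boundary map ∂_1: C_1 → C_0 is given by ∂[p,q] = [q] − [p]. For instance
  ∂DF = F − D.
As a 6×6 matrix over Z this has rank 5, with invariant factors (1,1,1,1,1).

Computing H_k = (kernel of ∂_k) / (image of ∂_{k+1}):

  H_0: rank C_0 − rank ∂_1 = 6 − 5 = 1, and the invariant factors of ∂_1 are all 1, so H_0 ≅ Z.
  H_1: rank ker ∂_1 − rank ∂_2 = (6 − 5) − 0 = 1, and there is no ∂_2, so H_1 ≅ Z.

As a check, the Euler characteristic is 6 − 6 = 0, which agrees with 1 − 1 = 0.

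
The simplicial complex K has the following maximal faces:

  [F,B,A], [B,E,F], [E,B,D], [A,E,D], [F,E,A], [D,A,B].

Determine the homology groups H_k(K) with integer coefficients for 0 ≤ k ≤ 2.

H_0 = Z,  H_1 = 0,  H_2 = Z.

K has 5 vertices, 9 edges, 6 triangles.
rank ∂_0 = 0, rank ∂_1 = 4 ⇒ b_0 = 5 − 0 − 4 = 1; all invariant factors of ∂_1 are 1 so no torsion. So H_0 = Z.
rank ∂_1 = 4, rank ∂_2 = 5 ⇒ b_1 = 9 − 4 − 5 = 0; all invariant factors of ∂_2 are 1 so no torsion. So H_1 = 0.
rank ∂_2 = 5, rank ∂_3 = 0 ⇒ b_2 = 6 − 5 − 0 = 1. So H_2 = Z.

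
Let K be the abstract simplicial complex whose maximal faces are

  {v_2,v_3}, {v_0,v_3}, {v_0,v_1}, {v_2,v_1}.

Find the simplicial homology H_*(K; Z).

Take the total order v_0 < v_1 < v_2 < v_3 on the vertex set. Then K (dimension 1) consists of the simplices:

  0-simplices (4): [v_0], [v_1], [v_2], [v_3]
  1-simplices (4): [v_0,v_1], [v_0,v_3], [v_1,v_2], [v_2,v_3]

so the chain groups are C_0 ≅ Z^4, C_1 ≅ Z^4.

The boundary map ∂_1: C_1 → C_0 is given by ∂[p,q] = [q] − [p]. For instance
  ∂[v_0,v_3] = [v_3] − [v_0].
The 4×4 boundary matrix has rank 3 and Smith normal form diag(1,1,1).

From H_k ≅ ker(∂_k) / im(∂_{k+1}) we obtain:

  H_0: rank C_0 − rank ∂_1 = 4 − 3 = 1, and the invariant factors of ∂_1 are all 1, so H_0 = Z.
  H_1: rank ker ∂_1 − rank ∂_2 = (4 − 3) − 0 = 1, and there is no ∂_2, so H_1 = Z.

As a check, the Euler characteristic is 4 − 4 = 0, which agrees with 1 − 1 = 0.

H_0 = Z,  H_1 = Z.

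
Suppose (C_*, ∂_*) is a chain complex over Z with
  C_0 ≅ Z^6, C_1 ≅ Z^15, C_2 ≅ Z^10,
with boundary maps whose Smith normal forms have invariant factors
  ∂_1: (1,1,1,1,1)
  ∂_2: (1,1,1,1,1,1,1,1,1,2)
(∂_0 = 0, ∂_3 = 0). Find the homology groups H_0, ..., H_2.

H_0: b_0 = 6 − 0 − 5 = 1; torsion from ∂_1 factors > 1: none. So H_0 = Z.
H_1: b_1 = 15 − 5 − 10 = 0; torsion from ∂_2 factors > 1: [2]. So H_1 = Z/2.
H_2: b_2 = 10 − 10 − 0 = 0; torsion from ∂_3 factors > 1: none. So H_2 = 0.

H_0 = Z,  H_1 = Z/2,  H_2 = 0.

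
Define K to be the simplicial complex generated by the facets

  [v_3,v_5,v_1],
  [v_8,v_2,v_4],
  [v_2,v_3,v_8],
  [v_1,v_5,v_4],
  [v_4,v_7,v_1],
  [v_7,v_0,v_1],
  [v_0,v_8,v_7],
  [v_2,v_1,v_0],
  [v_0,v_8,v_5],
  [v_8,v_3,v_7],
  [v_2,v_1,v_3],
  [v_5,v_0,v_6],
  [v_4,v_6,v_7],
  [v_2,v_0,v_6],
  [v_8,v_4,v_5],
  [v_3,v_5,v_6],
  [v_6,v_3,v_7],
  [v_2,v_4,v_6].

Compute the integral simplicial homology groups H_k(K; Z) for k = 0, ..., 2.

H_0 = Z,  H_1 = Z^2,  H_2 = Z.

We work with the vertex ordering v_0 < v_1 < v_2 < v_3 < v_4 < v_5 < v_6 < v_7 < v_8. The simplices of K, each written with vertices in increasing order, are:

  0-simplices (9): [v_0], [v_1], [v_2], [v_3], [v_4], [v_5], [v_6], [v_7], [v_8]
  1-simplices (27): (27 of them)
  2-simplices (18): (18 of them)

Hence C_0 ≅ Z^9, C_1 ≅ Z^27, C_2 ≅ Z^18.

∂_1: C_1 → C_0 sends each edge [p,q] (with p < q) to q − p. For instance
  ∂[v_1,v_5] = [v_5] − [v_1].
The 9×27 boundary matrix has rank 8 and Smith normal form diag(1,1,1,1,1,1,1,1).

∂_2: C_2 → C_1 maps a triangle to the signed sum of its edges. For instance
  ∂[v_3,v_6,v_7] = [v_6,v_7] − [v_3,v_7] + [v_3,v_6],
  ∂[v_1,v_4,v_7] = [v_4,v_7] − [v_1,v_7] + [v_1,v_4].
The 27×18 boundary matrix has rank 17 and Smith normal form diag(1,1,1,1,1,1,1,1,1,1,1,1,1,1,1,1,1).

Now H_k = ker ∂_k / im ∂_{k+1}, so:

  H_0: rank C_0 − rank ∂_1 = 9 − 8 = 1, and the invariant factors of ∂_1 are all 1, so H_0 ≅ Z.
  H_1: rank ker ∂_1 − rank ∂_2 = (27 − 8) − 17 = 2, and the invariant factors of ∂_2 are all 1, so H_1 ≅ Z^2.
  H_2: rank ker ∂_2 − rank ∂_3 = (18 − 17) − 0 = 1, and there is no ∂_3, so H_2 ≅ Z.

As a check, the Euler characteristic is 9 − 27 + 18 = 0, which agrees with 1 − 2 + 1 = 0.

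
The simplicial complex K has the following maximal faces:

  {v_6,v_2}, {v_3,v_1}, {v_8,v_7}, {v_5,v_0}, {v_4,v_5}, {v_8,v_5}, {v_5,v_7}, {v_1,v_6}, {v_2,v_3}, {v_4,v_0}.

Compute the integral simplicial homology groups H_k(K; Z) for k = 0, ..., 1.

H_0 ≅ Z^2,  H_1 ≅ Z^3.

Take the total order v_0 < v_1 < v_2 < v_3 < v_4 < v_5 < v_6 < v_7 < v_8 on the vertex set. Then K (dimension 1) consists of the simplices:

  0-simplices (9): [v_0], [v_1], [v_2], [v_3], [v_4], [v_5], [v_6], [v_7], [v_8]
  1-simplices (10): [v_0,v_4], [v_0,v_5], [v_1,v_3], [v_1,v_6], [v_2,v_3], [v_2,v_6], [v_4,v_5], [v_5,v_7], [v_5,v_8], [v_7,v_8]

Hence C_0 ≅ Z^9, C_1 ≅ Z^10.

Boundary ∂_1: C_1 → C_0 maps an edge to its endpoints' difference, ∂[p,q] = q − p.
This gives a 9×10 integer matrix of rank 7; reducing to Smith normal form yields diagonal entries (1,1,1,1,1,1,1).

Reading off H_k = ker ∂_k / im ∂_{k+1}:

  H_0: rank C_0 − rank ∂_1 = 9 − 7 = 2, and the invariant factors of ∂_1 are all 1, so H_0 = Z^2.
  H_1: rank ker ∂_1 − rank ∂_2 = (10 − 7) − 0 = 3, and there is no ∂_2, so H_1 = Z^3.

As a check, the Euler characteristic is 9 − 10 = -1, which agrees with 2 − 3 = -1.
(K is a triangulation of the disjoint union of the circle S^1 and a wedge of 2 circles.)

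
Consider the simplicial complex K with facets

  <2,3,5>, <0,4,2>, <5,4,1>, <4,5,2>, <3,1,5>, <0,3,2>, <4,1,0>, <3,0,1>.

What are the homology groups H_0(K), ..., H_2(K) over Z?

H_0 ≅ Z,  H_1 = 0,  H_2 ≅ Z.

K has 6 vertices, 12 edges, 8 triangles.
rank ∂_0 = 0, rank ∂_1 = 5 ⇒ b_0 = 6 − 0 − 5 = 1; all invariant factors of ∂_1 are 1 so no torsion. So H_0 = Z.
rank ∂_1 = 5, rank ∂_2 = 7 ⇒ b_1 = 12 − 5 − 7 = 0; all invariant factors of ∂_2 are 1 so no torsion. So H_1 = 0.
rank ∂_2 = 7, rank ∂_3 = 0 ⇒ b_2 = 8 − 7 − 0 = 1. So H_2 = Z.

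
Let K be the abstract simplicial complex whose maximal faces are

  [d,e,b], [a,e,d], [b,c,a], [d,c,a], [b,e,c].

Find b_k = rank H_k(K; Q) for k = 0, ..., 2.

b_0 = 1, b_1 = 1, b_2 = 0.

We work with the vertex ordering a < b < c < d < e. The simplices of K, each written with vertices in increasing order, are:

  0-simplices (5): a, b, c, d, e
  1-simplices (10): ab, ac, ad, ae, bc, bd, be, cd, ce, de
  2-simplices (5): abc, acd, ade, bce, bde

giving chain groups C_0 ≅ Z^5, C_1 ≅ Z^10, C_2 ≅ Z^5.

∂_1: C_1 → C_0 sends each edge [p,q] (with p < q) to q − p. For instance
  ∂ac = c − a.
The 5×10 boundary matrix has rank 4 and Smith normal form diag(1,1,1,1).

Boundary ∂_2: C_2 → C_1 sends each 2-simplex [p,q,r] to [q,r] − [p,r] + [p,q]. For instance
  ∂ade = de − ae + ad,
  ∂acd = cd − ad + ac.
As a 10×5 matrix over Z this has rank 5, with invariant factors (1,1,1,1,1).

Now H_k = ker ∂_k / im ∂_{k+1}, so:

  H_0: rank C_0 − rank ∂_1 = 5 − 4 = 1, and the invariant factors of ∂_1 are all 1, so H_0 = Z.
  H_1: rank ker ∂_1 − rank ∂_2 = (10 − 4) − 5 = 1, and the invariant factors of ∂_2 are all 1, so H_1 = Z.
  H_2: rank ker ∂_2 − rank ∂_3 = (5 − 5) − 0 = 0, and there is no ∂_3, so H_2 = 0.

Hence the Betti numbers are b_0 = 1, b_1 = 1, b_2 = 0.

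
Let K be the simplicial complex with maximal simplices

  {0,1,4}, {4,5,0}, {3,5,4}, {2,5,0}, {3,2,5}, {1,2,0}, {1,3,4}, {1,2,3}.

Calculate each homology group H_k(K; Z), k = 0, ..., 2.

H_0 ≅ Z,  H_1 = 0,  H_2 ≅ Z.

K has 6 vertices, 12 edges, 8 triangles.
rank ∂_0 = 0, rank ∂_1 = 5 ⇒ b_0 = 6 − 0 − 5 = 1; all invariant factors of ∂_1 are 1 so no torsion. So H_0 ≅ Z.
rank ∂_1 = 5, rank ∂_2 = 7 ⇒ b_1 = 12 − 5 − 7 = 0; all invariant factors of ∂_2 are 1 so no torsion. So H_1 ≅ 0.
rank ∂_2 = 7, rank ∂_3 = 0 ⇒ b_2 = 8 − 7 − 0 = 1. So H_2 ≅ Z.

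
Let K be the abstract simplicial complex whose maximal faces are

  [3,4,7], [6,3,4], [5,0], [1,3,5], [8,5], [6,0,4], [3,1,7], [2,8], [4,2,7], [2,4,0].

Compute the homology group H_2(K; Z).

Fix the vertex order 0 < 1 < 2 < 3 < 4 < 5 < 6 < 7 < 8 and write every simplex with vertices in increasing order. Then dim K = 2 and the simplices of K are:

  0-simplices (9): [0], [1], [2], [3], [4], [5], [6], [7], [8]
  1-simplices (17): [0,2], [0,4], [0,5], [0,6], [1,3], [1,5], [1,7], [2,4], [2,7], [2,8], [3,4], [3,5], [3,6], [3,7], [4,6], [4,7], [5,8]
  2-simplices (7): [0,2,4], [0,4,6], [1,3,5], [1,3,7], [2,4,7], [3,4,6], [3,4,7]

Hence C_0 ≅ Z^9, C_1 ≅ Z^17, C_2 ≅ Z^7.

The boundary map ∂_1: C_1 → C_0 maps an edge to its endpoints' difference, ∂[p,q] = q − p. For instance
  ∂[4,6] = [6] − [4].
As a 9×17 matrix over Z this has rank 8, with invariant factors (1,1,1,1,1,1,1,1).

Boundary ∂_2: C_2 → C_1 acts by ∂[p,q,r] = [q,r] − [p,r] + [p,q]. For instance
  ∂[2,4,7] = [4,7] − [2,7] + [2,4],
  ∂[3,4,6] = [4,6] − [3,6] + [3,4].
As a 17×7 matrix over Z this has rank 7, with invariant factors (1,1,1,1,1,1,1).

From H_k ≅ ker(∂_k) / im(∂_{k+1}) we obtain:

  H_2: rank ker ∂_2 − rank ∂_3 = (7 − 7) − 0 = 0, and there is no ∂_3, so H_2 = 0.

H_2 ≅ 0.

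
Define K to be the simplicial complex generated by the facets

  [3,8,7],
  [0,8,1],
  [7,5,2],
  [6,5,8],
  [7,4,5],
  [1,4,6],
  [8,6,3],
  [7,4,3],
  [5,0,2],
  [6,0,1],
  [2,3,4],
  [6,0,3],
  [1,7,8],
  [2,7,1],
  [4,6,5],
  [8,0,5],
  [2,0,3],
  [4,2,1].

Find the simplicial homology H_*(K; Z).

H_0 ≅ Z,  H_1 ≅ Z ⊕ Z_2,  H_2 = 0.

K has 9 vertices, 27 edges, 18 triangles.
rank ∂_0 = 0, rank ∂_1 = 8 ⇒ b_0 = 9 − 0 − 8 = 1; all invariant factors of ∂_1 are 1 so no torsion. So H_0 = Z.
rank ∂_1 = 8, rank ∂_2 = 18 ⇒ b_1 = 27 − 8 − 18 = 1; ∂_2 has invariant factor(s) [2] giving torsion. So H_1 = Z ⊕ Z_2.
rank ∂_2 = 18, rank ∂_3 = 0 ⇒ b_2 = 18 − 18 − 0 = 0. So H_2 = 0.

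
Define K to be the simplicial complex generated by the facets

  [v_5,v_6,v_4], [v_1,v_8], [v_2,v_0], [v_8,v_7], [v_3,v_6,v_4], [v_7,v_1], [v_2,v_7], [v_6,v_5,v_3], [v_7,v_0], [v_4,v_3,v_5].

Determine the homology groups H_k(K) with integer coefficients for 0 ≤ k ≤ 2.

We work with the vertex ordering v_0 < v_1 < v_2 < v_3 < v_4 < v_5 < v_6 < v_7 < v_8. The simplices of K, each written with vertices in increasing order, are:

  0-simplices (9): [v_0], [v_1], [v_2], [v_3], [v_4], [v_5], [v_6], [v_7], [v_8]
  1-simplices (12): [v_0,v_2], [v_0,v_7], [v_1,v_7], [v_1,v_8], [v_2,v_7], [v_3,v_4], [v_3,v_5], [v_3,v_6], [v_4,v_5], [v_4,v_6], [v_5,v_6], [v_7,v_8]
  2-simplices (4): [v_3,v_4,v_5], [v_3,v_4,v_6], [v_3,v_5,v_6], [v_4,v_5,v_6]

giving chain groups C_0 ≅ Z^9, C_1 ≅ Z^12, C_2 ≅ Z^4.

∂_1: C_1 → C_0 sends each edge [p,q] (with p < q) to q − p. For instance
  ∂[v_0,v_2] = [v_2] − [v_0].
As a 9×12 matrix over Z this has rank 7, with invariant factors (1,1,1,1,1,1,1).

∂_2: C_2 → C_1 sends each 2-simplex [p,q,r] to [q,r] − [p,r] + [p,q]. For instance
  ∂[v_3,v_4,v_6] = [v_4,v_6] − [v_3,v_6] + [v_3,v_4],
  ∂[v_3,v_4,v_5] = [v_4,v_5] − [v_3,v_5] + [v_3,v_4].
As a 12×4 matrix over Z this has rank 3, with invariant factors (1,1,1).

Computing H_k = (kernel of ∂_k) / (image of ∂_{k+1}):

  H_0: rank C_0 − rank ∂_1 = 9 − 7 = 2, and the invariant factors of ∂_1 are all 1, so H_0 = Z^2.
  H_1: rank ker ∂_1 − rank ∂_2 = (12 − 7) − 3 = 2, and the invariant factors of ∂_2 are all 1, so H_1 = Z^2.
  H_2: rank ker ∂_2 − rank ∂_3 = (4 − 3) − 0 = 1, and there is no ∂_3, so H_2 = Z.

H_0 = Z^2,  H_1 = Z^2,  H_2 = Z.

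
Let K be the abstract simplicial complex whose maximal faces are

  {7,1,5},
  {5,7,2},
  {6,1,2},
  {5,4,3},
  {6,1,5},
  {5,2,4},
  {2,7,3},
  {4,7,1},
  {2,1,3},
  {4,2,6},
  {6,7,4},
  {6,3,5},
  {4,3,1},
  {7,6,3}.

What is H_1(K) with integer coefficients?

We work with the vertex ordering 1 < 2 < 3 < 4 < 5 < 6 < 7. The simplices of K, each written with vertices in increasing order, are:

  0-simplices (7): [1], [2], [3], [4], [5], [6], [7]
  1-simplices (21): [1,2], [1,3], [1,4], [1,5], [1,6], [1,7], [2,3], [2,4], [2,5], [2,6], [2,7], [3,4], [3,5], [3,6], [3,7], [4,5], [4,6], [4,7], [5,6], [5,7], [6,7]
  2-simplices (14): [1,2,3], [1,2,6], [1,3,4], [1,4,7], [1,5,6], [1,5,7], [2,3,7], [2,4,5], [2,4,6], [2,5,7], [3,4,5], [3,5,6], [3,6,7], [4,6,7]

so the chain groups are C_0 ≅ Z^7, C_1 ≅ Z^21, C_2 ≅ Z^14.

The boundary map ∂_1: C_1 → C_0 sends each edge [p,q] (with p < q) to q − p.
The resulting 7×21 matrix has rank 6, and its Smith normal form has invariant factors (1,1,1,1,1,1).

∂_2: C_2 → C_1 maps a triangle to the signed sum of its edges. For instance
  ∂[2,4,6] = [4,6] − [2,6] + [2,4],
  ∂[1,5,7] = [5,7] − [1,7] + [1,5].
As a 21×14 matrix over Z this has rank 13, with invariant factors (1,1,1,1,1,1,1,1,1,1,1,1,1).

Now H_k = ker ∂_k / im ∂_{k+1}, so:

  H_1: rank ker ∂_1 − rank ∂_2 = (21 − 6) − 13 = 2, and the invariant factors of ∂_2 are all 1, so H_1 = Z^2.

H_1 = Z^2.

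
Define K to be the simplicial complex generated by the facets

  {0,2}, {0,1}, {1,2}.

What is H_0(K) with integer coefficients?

H_0 = Z.

We work with the vertex ordering 0 < 1 < 2. The simplices of K, each written with vertices in increasing order, are:

  0-simplices (3): [0], [1], [2]
  1-simplices (3): [0,1], [0,2], [1,2]

Hence C_0 ≅ Z^3, C_1 ≅ Z^3.

The boundary map ∂_1: C_1 → C_0 sends each edge [p,q] (with p < q) to q − p.
As a 3×3 matrix over Z this has rank 2, with invariant factors (1,1).

Reading off H_k = ker ∂_k / im ∂_{k+1}:

  H_0: rank C_0 − rank ∂_1 = 3 − 2 = 1, and the invariant factors of ∂_1 are all 1, so H_0 ≅ Z.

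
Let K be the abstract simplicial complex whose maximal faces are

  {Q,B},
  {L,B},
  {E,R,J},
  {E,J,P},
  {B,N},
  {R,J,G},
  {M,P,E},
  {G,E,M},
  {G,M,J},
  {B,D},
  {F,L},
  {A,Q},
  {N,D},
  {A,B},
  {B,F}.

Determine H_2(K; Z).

H_2 ≅ 0.

K has 13 vertices, 21 edges, 6 triangles.
rank ∂_2 = 6, rank ∂_3 = 0 ⇒ b_2 = 6 − 6 − 0 = 0. So H_2 = 0.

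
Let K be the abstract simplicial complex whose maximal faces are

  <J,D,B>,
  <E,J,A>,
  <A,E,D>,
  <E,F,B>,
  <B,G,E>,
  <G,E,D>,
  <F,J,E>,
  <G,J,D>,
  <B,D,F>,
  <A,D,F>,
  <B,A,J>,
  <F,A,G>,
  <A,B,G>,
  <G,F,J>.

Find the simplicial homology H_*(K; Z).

We work with the vertex ordering A < B < D < E < F < G < J. The simplices of K, each written with vertices in increasing order, are:

  0-simplices (7): A, B, D, E, F, G, J
  1-simplices (21): AB, AD, AE, AF, AG, AJ, BD, BE, BF, BG, BJ, DE, DF, DG, DJ, EF, EG, EJ, FG, FJ, GJ
  2-simplices (14): ABG, ABJ, ADE, ADF, AEJ, AFG, BDF, BDJ, BEF, BEG, DEG, DGJ, EFJ, FGJ

Hence C_0 ≅ Z^7, C_1 ≅ Z^21, C_2 ≅ Z^14.

Boundary ∂_1: C_1 → C_0 maps an edge to its endpoints' difference, ∂[p,q] = q − p.
The resulting 7×21 matrix has rank 6, and its Smith normal form has invariant factors (1,1,1,1,1,1).

∂_2: C_2 → C_1 acts by ∂[p,q,r] = [q,r] − [p,r] + [p,q]. For instance
  ∂FGJ = GJ − FJ + FG,
  ∂ADE = DE − AE + AD.
The resulting 21×14 matrix has rank 13, and its Smith normal form has invariant factors (1,1,1,1,1,1,1,1,1,1,1,1,1).

Computing H_k = (kernel of ∂_k) / (image of ∂_{k+1}):

  H_0: rank C_0 − rank ∂_1 = 7 − 6 = 1, and the invariant factors of ∂_1 are all 1, so H_0 ≅ Z.
  H_1: rank ker ∂_1 − rank ∂_2 = (21 − 6) − 13 = 2, and the invariant factors of ∂_2 are all 1, so H_1 ≅ Z^2.
  H_2: rank ker ∂_2 − rank ∂_3 = (14 − 13) − 0 = 1, and there is no ∂_3, so H_2 ≅ Z.

As a check, the Euler characteristic is 7 − 21 + 14 = 0, which agrees with 1 − 2 + 1 = 0.

H_0 = Z,  H_1 = Z^2,  H_2 = Z.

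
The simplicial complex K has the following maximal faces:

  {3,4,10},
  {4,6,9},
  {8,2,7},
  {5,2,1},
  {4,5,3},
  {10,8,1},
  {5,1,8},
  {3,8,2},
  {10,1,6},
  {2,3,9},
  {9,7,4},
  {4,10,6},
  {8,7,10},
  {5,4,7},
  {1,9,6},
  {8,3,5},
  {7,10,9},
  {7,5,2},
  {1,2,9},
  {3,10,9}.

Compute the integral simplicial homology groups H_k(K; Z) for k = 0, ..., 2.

H_0 = Z,  H_1 = Z ⊕ Z_2,  H_2 = 0.

Fix the vertex order 1 < 2 < 3 < 4 < 5 < 6 < 7 < 8 < 9 < 10 and write every simplex with vertices in increasing order. Then dim K = 2 and the simplices of K are:

  0-simplices (10): [1], [2], [3], [4], [5], [6], [7], [8], [9], [10]
  1-simplices (30): (30 of them)
  2-simplices (20): (20 of them)

giving chain groups C_0 ≅ Z^10, C_1 ≅ Z^30, C_2 ≅ Z^20.

∂_1: C_1 → C_0 maps an edge to its endpoints' difference, ∂[p,q] = q − p. For instance
  ∂[7,10] = [10] − [7].
The resulting 10×30 matrix has rank 9, and its Smith normal form has invariant factors (1,1,1,1,1,1,1,1,1).

Boundary ∂_2: C_2 → C_1 acts by ∂[p,q,r] = [q,r] − [p,r] + [p,q]. For instance
  ∂[3,4,5] = [4,5] − [3,5] + [3,4],
  ∂[1,2,5] = [2,5] − [1,5] + [1,2].
The resulting 30×20 matrix has rank 20, and its Smith normal form has invariant factors (1,1,1,1,1,1,1,1,1,1,1,1,1,1,1,1,1,1,1,2).

Computing H_k = (kernel of ∂_k) / (image of ∂_{k+1}):

  H_0: rank C_0 − rank ∂_1 = 10 − 9 = 1, and the invariant factors of ∂_1 are all 1, so H_0 ≅ Z.
  H_1: rank ker ∂_1 − rank ∂_2 = (30 − 9) − 20 = 1, and ∂_2 has invariant factor 2 > 1, so H_1 ≅ Z ⊕ Z_2.
  H_2: rank ker ∂_2 − rank ∂_3 = (20 − 20) − 0 = 0, and there is no ∂_3, so H_2 ≅ 0.

As a check, the Euler characteristic is 10 − 30 + 20 = 0, which agrees with 1 − 1 + 0 = 0.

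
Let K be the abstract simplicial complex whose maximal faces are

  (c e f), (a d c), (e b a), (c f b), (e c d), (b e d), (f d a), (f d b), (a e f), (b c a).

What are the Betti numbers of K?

Fix the vertex order a < b < c < d < e < f and write every simplex with vertices in increasing order. Then dim K = 2 and the simplices of K are:

  0-simplices (6): a, b, c, d, e, f
  1-simplices (15): ab, ac, ad, ae, af, bc, bd, be, bf, cd, ce, cf, de, df, ef
  2-simplices (10): abc, abe, acd, adf, aef, bcf, bde, bdf, cde, cef

Hence C_0 ≅ Z^6, C_1 ≅ Z^15, C_2 ≅ Z^10.

Boundary ∂_1: C_1 → C_0 is given by ∂[p,q] = [q] − [p].
As a 6×15 matrix over Z this has rank 5, with invariant factors (1,1,1,1,1).

The boundary map ∂_2: C_2 → C_1 maps a triangle to the signed sum of its edges. For instance
  ∂cef = ef − cf + ce,
  ∂adf = df − af + ad.
As a 15×10 matrix over Z this has rank 10, with invariant factors (1,1,1,1,1,1,1,1,1,2).

Computing H_k = (kernel of ∂_k) / (image of ∂_{k+1}):

  H_0: rank C_0 − rank ∂_1 = 6 − 5 = 1, and the invariant factors of ∂_1 are all 1, so H_0 = Z.
  H_1: rank ker ∂_1 − rank ∂_2 = (15 − 5) − 10 = 0, and ∂_2 has invariant factor 2 > 1, so H_1 = Z_2.
  H_2: rank ker ∂_2 − rank ∂_3 = (10 − 10) − 0 = 0, and there is no ∂_3, so H_2 = 0.

(K is a triangulation of the real projective plane RP^2.)

Hence the Betti numbers are b_0 = 1, b_1 = 0, b_2 = 0.

b_0 = 1, b_1 = 0, b_2 = 0.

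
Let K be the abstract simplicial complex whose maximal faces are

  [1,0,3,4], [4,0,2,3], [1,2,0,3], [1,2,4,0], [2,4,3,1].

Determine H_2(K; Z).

Order the vertices as 0 < 1 < 2 < 3 < 4. Listing each simplex with vertices in this order, K has dimension 3 with simplices:

  0-simplices (5): [0], [1], [2], [3], [4]
  1-simplices (10): [0,1], [0,2], [0,3], [0,4], [1,2], [1,3], [1,4], [2,3], [2,4], [3,4]
  2-simplices (10): [0,1,2], [0,1,3], [0,1,4], [0,2,3], [0,2,4], [0,3,4], [1,2,3], [1,2,4], [1,3,4], [2,3,4]
  3-simplices (5): [0,1,2,3], [0,1,2,4], [0,1,3,4], [0,2,3,4], [1,2,3,4]

giving chain groups C_0 ≅ Z^5, C_1 ≅ Z^10, C_2 ≅ Z^10, C_3 ≅ Z^5.

The boundary map ∂_1: C_1 → C_0 maps an edge to its endpoints' difference, ∂[p,q] = q − p. For instance
  ∂[1,3] = [3] − [1].
This gives a 5×10 integer matrix of rank 4; reducing to Smith normal form yields diagonal entries (1,1,1,1).

∂_2: C_2 → C_1 maps a triangle to the signed sum of its edges. For instance
  ∂[1,2,4] = [2,4] − [1,4] + [1,2],
  ∂[1,2,3] = [2,3] − [1,3] + [1,2].
The 10×10 boundary matrix has rank 6 and Smith normal form diag(1,1,1,1,1,1).

∂_3: C_3 → C_2 sends each 3-simplex σ to the alternating sum Σ_i (−1)^i (σ with its i-th vertex removed). For instance
  ∂[0,2,3,4] = [2,3,4] − [0,3,4] + [0,2,4] − [0,2,3],
  ∂[0,1,2,4] = [1,2,4] − [0,2,4] + [0,1,4] − [0,1,2].
As a 10×5 matrix over Z this has rank 4, with invariant factors (1,1,1,1).

Now H_k = ker ∂_k / im ∂_{k+1}, so:

  H_2: rank ker ∂_2 − rank ∂_3 = (10 − 6) − 4 = 0, and the invariant factors of ∂_3 are all 1, so H_2 ≅ 0.

(K is a triangulation of the 3-sphere S^3.)

H_2 = 0.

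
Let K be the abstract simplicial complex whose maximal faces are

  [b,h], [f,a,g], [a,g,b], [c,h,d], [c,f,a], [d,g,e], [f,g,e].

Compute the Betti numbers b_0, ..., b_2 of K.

b_0 = 1, b_1 = 2, b_2 = 0.

Fix the vertex order a < b < c < d < e < f < g < h and write every simplex with vertices in increasing order. Then dim K = 2 and the simplices of K are:

  0-simplices (8): a, b, c, d, e, f, g, h
  1-simplices (15): ab, ac, af, ag, bg, bh, cd, cf, ch, de, dg, dh, ef, eg, fg
  2-simplices (6): abg, acf, afg, cdh, deg, efg

Hence C_0 ≅ Z^8, C_1 ≅ Z^15, C_2 ≅ Z^6.

∂_1: C_1 → C_0 is given by ∂[p,q] = [q] − [p].
As a 8×15 matrix over Z this has rank 7, with invariant factors (1,1,1,1,1,1,1).

The boundary map ∂_2: C_2 → C_1 sends each 2-simplex [p,q,r] to [q,r] − [p,r] + [p,q]. For instance
  ∂efg = fg − eg + ef,
  ∂deg = eg − dg + de.
The 15×6 boundary matrix has rank 6 and Smith normal form diag(1,1,1,1,1,1).

Computing H_k = (kernel of ∂_k) / (image of ∂_{k+1}):

  H_0: rank C_0 − rank ∂_1 = 8 − 7 = 1, and the invariant factors of ∂_1 are all 1, so H_0 ≅ Z.
  H_1: rank ker ∂_1 − rank ∂_2 = (15 − 7) − 6 = 2, and the invariant factors of ∂_2 are all 1, so H_1 ≅ Z^2.
  H_2: rank ker ∂_2 − rank ∂_3 = (6 − 6) − 0 = 0, and there is no ∂_3, so H_2 ≅ 0.

Hence the Betti numbers are b_0 = 1, b_1 = 2, b_2 = 0.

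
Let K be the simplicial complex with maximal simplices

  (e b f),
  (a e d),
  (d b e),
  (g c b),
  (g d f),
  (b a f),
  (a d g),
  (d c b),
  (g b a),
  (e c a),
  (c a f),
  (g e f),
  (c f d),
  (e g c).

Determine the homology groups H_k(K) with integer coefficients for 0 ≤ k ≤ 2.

H_0 = Z,  H_1 = Z^2,  H_2 = Z.

Take the total order a < b < c < d < e < f < g on the vertex set. Then K (dimension 2) consists of the simplices:

  0-simplices (7): a, b, c, d, e, f, g
  1-simplices (21): ab, ac, ad, ae, af, ag, bc, bd, be, bf, bg, cd, ce, cf, cg, de, df, dg, ef, eg, fg
  2-simplices (14): abf, abg, ace, acf, ade, adg, bcd, bcg, bde, bef, cdf, ceg, dfg, efg

giving chain groups C_0 ≅ Z^7, C_1 ≅ Z^21, C_2 ≅ Z^14.

The boundary map ∂_1: C_1 → C_0 maps an edge to its endpoints' difference, ∂[p,q] = q − p. For instance
  ∂eg = g − e.
The resulting 7×21 matrix has rank 6, and its Smith normal form has invariant factors (1,1,1,1,1,1).

Boundary ∂_2: C_2 → C_1 maps a triangle to the signed sum of its edges. For instance
  ∂ceg = eg − cg + ce,
  ∂bcd = cd − bd + bc.
The resulting 21×14 matrix has rank 13, and its Smith normal form has invariant factors (1,1,1,1,1,1,1,1,1,1,1,1,1).

From H_k ≅ ker(∂_k) / im(∂_{k+1}) we obtain:

  H_0: rank C_0 − rank ∂_1 = 7 − 6 = 1, and the invariant factors of ∂_1 are all 1, so H_0 ≅ Z.
  H_1: rank ker ∂_1 − rank ∂_2 = (21 − 6) − 13 = 2, and the invariant factors of ∂_2 are all 1, so H_1 ≅ Z^2.
  H_2: rank ker ∂_2 − rank ∂_3 = (14 − 13) − 0 = 1, and there is no ∂_3, so H_2 ≅ Z.

As a check, the Euler characteristic is 7 − 21 + 14 = 0, which agrees with 1 − 2 + 1 = 0.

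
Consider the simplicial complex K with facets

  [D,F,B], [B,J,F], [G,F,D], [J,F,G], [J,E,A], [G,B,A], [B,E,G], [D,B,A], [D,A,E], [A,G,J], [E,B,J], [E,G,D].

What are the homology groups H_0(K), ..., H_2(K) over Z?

H_0 = Z,  H_1 = Z/2Z,  H_2 = 0.

Order the vertices as A < B < D < E < F < G < J. Listing each simplex with vertices in this order, K has dimension 2 with simplices:

  0-simplices (7): A, B, D, E, F, G, J
  1-simplices (18): AB, AD, AE, AG, AJ, BD, BE, BF, BG, BJ, DE, DF, DG, EG, EJ, FG, FJ, GJ
  2-simplices (12): ABD, ABG, ADE, AEJ, AGJ, BDF, BEG, BEJ, BFJ, DEG, DFG, FGJ

Hence C_0 ≅ Z^7, C_1 ≅ Z^18, C_2 ≅ Z^12.

∂_1: C_1 → C_0 maps an edge to its endpoints' difference, ∂[p,q] = q − p. For instance
  ∂BJ = J − B.
This gives a 7×18 integer matrix of rank 6; reducing to Smith normal form yields diagonal entries (1,1,1,1,1,1).

Boundary ∂_2: C_2 → C_1 maps a triangle to the signed sum of its edges. For instance
  ∂BEG = EG − BG + BE,
  ∂FGJ = GJ − FJ + FG.
This gives a 18×12 integer matrix of rank 12; reducing to Smith normal form yields diagonal entries (1,1,1,1,1,1,1,1,1,1,1,2).

Reading off H_k = ker ∂_k / im ∂_{k+1}:

  H_0: rank C_0 − rank ∂_1 = 7 − 6 = 1, and the invariant factors of ∂_1 are all 1, so H_0 = Z.
  H_1: rank ker ∂_1 − rank ∂_2 = (18 − 6) − 12 = 0, and ∂_2 has invariant factor 2 > 1, so H_1 = Z/2Z.
  H_2: rank ker ∂_2 − rank ∂_3 = (12 − 12) − 0 = 0, and there is no ∂_3, so H_2 = 0.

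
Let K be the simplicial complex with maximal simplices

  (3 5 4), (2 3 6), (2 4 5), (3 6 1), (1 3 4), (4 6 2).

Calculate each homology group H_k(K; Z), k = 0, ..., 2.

Order the vertices as 1 < 2 < 3 < 4 < 5 < 6. Listing each simplex with vertices in this order, K has dimension 2 with simplices:

  0-simplices (6): [1], [2], [3], [4], [5], [6]
  1-simplices (12): [1,3], [1,4], [1,6], [2,3], [2,4], [2,5], [2,6], [3,4], [3,5], [3,6], [4,5], [4,6]
  2-simplices (6): [1,3,4], [1,3,6], [2,3,6], [2,4,5], [2,4,6], [3,4,5]

giving chain groups C_0 ≅ Z^6, C_1 ≅ Z^12, C_2 ≅ Z^6.

Boundary ∂_1: C_1 → C_0 is given by ∂[p,q] = [q] − [p].
This gives a 6×12 integer matrix of rank 5; reducing to Smith normal form yields diagonal entries (1,1,1,1,1).

∂_2: C_2 → C_1 sends each 2-simplex [p,q,r] to [q,r] − [p,r] + [p,q]. For instance
  ∂[1,3,6] = [3,6] − [1,6] + [1,3],
  ∂[2,4,5] = [4,5] − [2,5] + [2,4].
The 12×6 boundary matrix has rank 6 and Smith normal form diag(1,1,1,1,1,1).

From H_k ≅ ker(∂_k) / im(∂_{k+1}) we obtain:

  H_0: rank C_0 − rank ∂_1 = 6 − 5 = 1, and the invariant factors of ∂_1 are all 1, so H_0 ≅ Z.
  H_1: rank ker ∂_1 − rank ∂_2 = (12 − 5) − 6 = 1, and the invariant factors of ∂_2 are all 1, so H_1 ≅ Z.
  H_2: rank ker ∂_2 − rank ∂_3 = (6 − 6) − 0 = 0, and there is no ∂_3, so H_2 ≅ 0.

As a check, the Euler characteristic is 6 − 12 + 6 = 0, which agrees with 1 − 1 + 0 = 0.

H_0 ≅ Z,  H_1 ≅ Z,  H_2 = 0.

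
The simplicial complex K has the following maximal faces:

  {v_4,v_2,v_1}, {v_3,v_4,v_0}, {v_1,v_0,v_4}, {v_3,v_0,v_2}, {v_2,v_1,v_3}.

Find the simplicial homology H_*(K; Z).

H_0 = Z,  H_1 = Z,  H_2 = 0.

Fix the vertex order v_0 < v_1 < v_2 < v_3 < v_4 and write every simplex with vertices in increasing order. Then dim K = 2 and the simplices of K are:

  0-simplices (5): [v_0], [v_1], [v_2], [v_3], [v_4]
  1-simplices (10): [v_0,v_1], [v_0,v_2], [v_0,v_3], [v_0,v_4], [v_1,v_2], [v_1,v_3], [v_1,v_4], [v_2,v_3], [v_2,v_4], [v_3,v_4]
  2-simplices (5): [v_0,v_1,v_4], [v_0,v_2,v_3], [v_0,v_3,v_4], [v_1,v_2,v_3], [v_1,v_2,v_4]

so the chain groups are C_0 ≅ Z^5, C_1 ≅ Z^10, C_2 ≅ Z^5.

The boundary map ∂_1: C_1 → C_0 maps an edge to its endpoints' difference, ∂[p,q] = q − p. For instance
  ∂[v_0,v_2] = [v_2] − [v_0].
The resulting 5×10 matrix has rank 4, and its Smith normal form has invariant factors (1,1,1,1).

The boundary map ∂_2: C_2 → C_1 maps a triangle to the signed sum of its edges. For instance
  ∂[v_0,v_1,v_4] = [v_1,v_4] − [v_0,v_4] + [v_0,v_1],
  ∂[v_0,v_2,v_3] = [v_2,v_3] − [v_0,v_3] + [v_0,v_2].
This gives a 10×5 integer matrix of rank 5; reducing to Smith normal form yields diagonal entries (1,1,1,1,1).

Reading off H_k = ker ∂_k / im ∂_{k+1}:

  H_0: rank C_0 − rank ∂_1 = 5 − 4 = 1, and the invariant factors of ∂_1 are all 1, so H_0 = Z.
  H_1: rank ker ∂_1 − rank ∂_2 = (10 − 4) − 5 = 1, and the invariant factors of ∂_2 are all 1, so H_1 = Z.
  H_2: rank ker ∂_2 − rank ∂_3 = (5 − 5) − 0 = 0, and there is no ∂_3, so H_2 = 0.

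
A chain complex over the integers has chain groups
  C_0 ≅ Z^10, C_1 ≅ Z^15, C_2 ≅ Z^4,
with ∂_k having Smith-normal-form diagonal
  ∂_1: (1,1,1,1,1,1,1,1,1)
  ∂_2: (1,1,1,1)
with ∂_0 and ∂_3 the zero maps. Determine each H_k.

H_0 ≅ Z,  H_1 ≅ Z^2,  H_2 = 0.

H_0: b_0 = 10 − 0 − 9 = 1; torsion from ∂_1 factors > 1: none. So H_0 ≅ Z.
H_1: b_1 = 15 − 9 − 4 = 2; torsion from ∂_2 factors > 1: none. So H_1 ≅ Z^2.
H_2: b_2 = 4 − 4 − 0 = 0; torsion from ∂_3 factors > 1: none. So H_2 ≅ 0.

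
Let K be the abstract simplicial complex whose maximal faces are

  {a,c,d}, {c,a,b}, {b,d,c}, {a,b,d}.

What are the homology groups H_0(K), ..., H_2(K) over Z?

H_0 = Z,  H_1 = 0,  H_2 = Z.

Fix the vertex order a < b < c < d and write every simplex with vertices in increasing order. Then dim K = 2 and the simplices of K are:

  0-simplices (4): a, b, c, d
  1-simplices (6): ab, ac, ad, bc, bd, cd
  2-simplices (4): abc, abd, acd, bcd

Hence C_0 ≅ Z^4, C_1 ≅ Z^6, C_2 ≅ Z^4.

The boundary map ∂_1: C_1 → C_0 sends each edge [p,q] (with p < q) to q − p. For instance
  ∂bd = d − b.
The 4×6 boundary matrix has rank 3 and Smith normal form diag(1,1,1).

The boundary map ∂_2: C_2 → C_1 acts by ∂[p,q,r] = [q,r] − [p,r] + [p,q]. For instance
  ∂abc = bc − ac + ab,
  ∂abd = bd − ad + ab.
The resulting 6×4 matrix has rank 3, and its Smith normal form has invariant factors (1,1,1).

Computing H_k = (kernel of ∂_k) / (image of ∂_{k+1}):

  H_0: rank C_0 − rank ∂_1 = 4 − 3 = 1, and the invariant factors of ∂_1 are all 1, so H_0 = Z.
  H_1: rank ker ∂_1 − rank ∂_2 = (6 − 3) − 3 = 0, and the invariant factors of ∂_2 are all 1, so H_1 = 0.
  H_2: rank ker ∂_2 − rank ∂_3 = (4 − 3) − 0 = 1, and there is no ∂_3, so H_2 = Z.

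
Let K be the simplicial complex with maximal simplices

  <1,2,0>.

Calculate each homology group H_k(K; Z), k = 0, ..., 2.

H_0 = Z,  H_1 = 0,  H_2 = 0.

Fix the vertex order 0 < 1 < 2 and write every simplex with vertices in increasing order. Then dim K = 2 and the simplices of K are:

  0-simplices (3): [0], [1], [2]
  1-simplices (3): [0,1], [0,2], [1,2]
  2-simplices (1): [0,1,2]

giving chain groups C_0 ≅ Z^3, C_1 ≅ Z^3, C_2 ≅ Z^1.

The boundary map ∂_1: C_1 → C_0 sends each edge [p,q] (with p < q) to q − p. For instance
  ∂[0,1] = [1] − [0].
This gives a 3×3 integer matrix of rank 2; reducing to Smith normal form yields diagonal entries (1,1).

Boundary ∂_2: C_2 → C_1 sends each 2-simplex [p,q,r] to [q,r] − [p,r] + [p,q]. For instance
  ∂[0,1,2] = [1,2] − [0,2] + [0,1].
This gives a 3×1 integer matrix of rank 1; reducing to Smith normal form yields diagonal entries (1).

From H_k ≅ ker(∂_k) / im(∂_{k+1}) we obtain:

  H_0: rank C_0 − rank ∂_1 = 3 − 2 = 1, and the invariant factors of ∂_1 are all 1, so H_0 ≅ Z.
  H_1: rank ker ∂_1 − rank ∂_2 = (3 − 2) − 1 = 0, and the invariant factors of ∂_2 are all 1, so H_1 ≅ 0.
  H_2: rank ker ∂_2 − rank ∂_3 = (1 − 1) − 0 = 0, and there is no ∂_3, so H_2 ≅ 0.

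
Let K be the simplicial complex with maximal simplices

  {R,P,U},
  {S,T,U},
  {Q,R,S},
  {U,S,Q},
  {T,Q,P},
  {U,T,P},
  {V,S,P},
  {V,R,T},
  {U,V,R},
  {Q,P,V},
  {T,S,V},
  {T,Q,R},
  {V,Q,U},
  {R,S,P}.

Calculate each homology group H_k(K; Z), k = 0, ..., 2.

Order the vertices as P < Q < R < S < T < U < V. Listing each simplex with vertices in this order, K has dimension 2 with simplices:

  0-simplices (7): P, Q, R, S, T, U, V
  1-simplices (21): PQ, PR, PS, PT, PU, PV, QR, QS, QT, QU, QV, RS, RT, RU, RV, ST, SU, SV, TU, TV, UV
  2-simplices (14): PQT, PQV, PRS, PRU, PSV, PTU, QRS, QRT, QSU, QUV, RTV, RUV, STU, STV

so the chain groups are C_0 ≅ Z^7, C_1 ≅ Z^21, C_2 ≅ Z^14.

∂_1: C_1 → C_0 sends each edge [p,q] (with p < q) to q − p.
The 7×21 boundary matrix has rank 6 and Smith normal form diag(1,1,1,1,1,1).

The boundary map ∂_2: C_2 → C_1 acts by ∂[p,q,r] = [q,r] − [p,r] + [p,q]. For instance
  ∂QRT = RT − QT + QR,
  ∂PQV = QV − PV + PQ.
The resulting 21×14 matrix has rank 13, and its Smith normal form has invariant factors (1,1,1,1,1,1,1,1,1,1,1,1,1).

Computing H_k = (kernel of ∂_k) / (image of ∂_{k+1}):

  H_0: rank C_0 − rank ∂_1 = 7 − 6 = 1, and the invariant factors of ∂_1 are all 1, so H_0 ≅ Z.
  H_1: rank ker ∂_1 − rank ∂_2 = (21 − 6) − 13 = 2, and the invariant factors of ∂_2 are all 1, so H_1 ≅ Z^2.
  H_2: rank ker ∂_2 − rank ∂_3 = (14 − 13) − 0 = 1, and there is no ∂_3, so H_2 ≅ Z.

(K is a triangulation of the torus T^2.)

H_0 = Z,  H_1 = Z^2,  H_2 = Z.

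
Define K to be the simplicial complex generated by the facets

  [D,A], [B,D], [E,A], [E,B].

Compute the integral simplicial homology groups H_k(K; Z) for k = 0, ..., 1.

Order the vertices as A < B < D < E. Listing each simplex with vertices in this order, K has dimension 1 with simplices:

  0-simplices (4): A, B, D, E
  1-simplices (4): AD, AE, BD, BE

so the chain groups are C_0 ≅ Z^4, C_1 ≅ Z^4.

Boundary ∂_1: C_1 → C_0 sends each edge [p,q] (with p < q) to q − p. For instance
  ∂AD = D − A.
This gives a 4×4 integer matrix of rank 3; reducing to Smith normal form yields diagonal entries (1,1,1).

Now H_k = ker ∂_k / im ∂_{k+1}, so:

  H_0: rank C_0 − rank ∂_1 = 4 − 3 = 1, and the invariant factors of ∂_1 are all 1, so H_0 = Z.
  H_1: rank ker ∂_1 − rank ∂_2 = (4 − 3) − 0 = 1, and there is no ∂_2, so H_1 = Z.

As a check, the Euler characteristic is 4 − 4 = 0, which agrees with 1 − 1 = 0.

H_0 = Z,  H_1 = Z.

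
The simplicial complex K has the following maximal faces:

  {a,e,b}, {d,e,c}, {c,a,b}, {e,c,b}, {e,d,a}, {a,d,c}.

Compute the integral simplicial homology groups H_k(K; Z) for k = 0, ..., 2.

We work with the vertex ordering a < b < c < d < e. The simplices of K, each written with vertices in increasing order, are:

  0-simplices (5): a, b, c, d, e
  1-simplices (9): ab, ac, ad, ae, bc, be, cd, ce, de
  2-simplices (6): abc, abe, acd, ade, bce, cde

so the chain groups are C_0 ≅ Z^5, C_1 ≅ Z^9, C_2 ≅ Z^6.

∂_1: C_1 → C_0 maps an edge to its endpoints' difference, ∂[p,q] = q − p.
As a 5×9 matrix over Z this has rank 4, with invariant factors (1,1,1,1).

The boundary map ∂_2: C_2 → C_1 sends each 2-simplex [p,q,r] to [q,r] − [p,r] + [p,q]. For instance
  ∂cde = de − ce + cd,
  ∂bce = ce − be + bc.
As a 9×6 matrix over Z this has rank 5, with invariant factors (1,1,1,1,1).

Reading off H_k = ker ∂_k / im ∂_{k+1}:

  H_0: rank C_0 − rank ∂_1 = 5 − 4 = 1, and the invariant factors of ∂_1 are all 1, so H_0 ≅ Z.
  H_1: rank ker ∂_1 − rank ∂_2 = (9 − 4) − 5 = 0, and the invariant factors of ∂_2 are all 1, so H_1 ≅ 0.
  H_2: rank ker ∂_2 − rank ∂_3 = (6 − 5) − 0 = 1, and there is no ∂_3, so H_2 ≅ Z.

H_0 ≅ Z,  H_1 = 0,  H_2 ≅ Z.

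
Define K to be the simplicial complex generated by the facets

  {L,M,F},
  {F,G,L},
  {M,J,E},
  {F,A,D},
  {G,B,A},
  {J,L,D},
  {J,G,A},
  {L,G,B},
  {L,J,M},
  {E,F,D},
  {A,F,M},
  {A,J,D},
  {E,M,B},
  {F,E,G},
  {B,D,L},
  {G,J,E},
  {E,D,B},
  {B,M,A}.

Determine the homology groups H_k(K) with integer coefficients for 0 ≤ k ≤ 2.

We work with the vertex ordering A < B < D < E < F < G < J < L < M. The simplices of K, each written with vertices in increasing order, are:

  0-simplices (9): A, B, D, E, F, G, J, L, M
  1-simplices (27): AB, AD, AF, AG, AJ, AM, BD, BE, BG, BL, BM, DE, DF, DJ, DL, EF, EG, EJ, EM, FG, FL, FM, GJ, GL, JL, JM, LM
  2-simplices (18): ABG, ABM, ADF, ADJ, AFM, AGJ, BDE, BDL, BEM, BGL, DEF, DJL, EFG, EGJ, EJM, FGL, FLM, JLM

so the chain groups are C_0 ≅ Z^9, C_1 ≅ Z^27, C_2 ≅ Z^18.

∂_1: C_1 → C_0 sends each edge [p,q] (with p < q) to q − p. For instance
  ∂BE = E − B.
As a 9×27 matrix over Z this has rank 8, with invariant factors (1,1,1,1,1,1,1,1).

Boundary ∂_2: C_2 → C_1 sends each 2-simplex [p,q,r] to [q,r] − [p,r] + [p,q]. For instance
  ∂FGL = GL − FL + FG,
  ∂FLM = LM − FM + FL.
The resulting 27×18 matrix has rank 17, and its Smith normal form has invariant factors (1,1,1,1,1,1,1,1,1,1,1,1,1,1,1,1,1).

Now H_k = ker ∂_k / im ∂_{k+1}, so:

  H_0: rank C_0 − rank ∂_1 = 9 − 8 = 1, and the invariant factors of ∂_1 are all 1, so H_0 ≅ Z.
  H_1: rank ker ∂_1 − rank ∂_2 = (27 − 8) − 17 = 2, and the invariant factors of ∂_2 are all 1, so H_1 ≅ Z^2.
  H_2: rank ker ∂_2 − rank ∂_3 = (18 − 17) − 0 = 1, and there is no ∂_3, so H_2 ≅ Z.

H_0 ≅ Z,  H_1 ≅ Z^2,  H_2 ≅ Z.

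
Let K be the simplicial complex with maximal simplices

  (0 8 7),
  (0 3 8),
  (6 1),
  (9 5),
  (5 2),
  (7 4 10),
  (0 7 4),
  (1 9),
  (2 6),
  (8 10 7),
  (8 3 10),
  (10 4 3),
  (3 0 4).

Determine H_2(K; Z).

H_2 ≅ Z.

K has 11 vertices, 17 edges, 8 triangles.
rank ∂_2 = 7, rank ∂_3 = 0 ⇒ b_2 = 8 − 7 − 0 = 1. So H_2 ≅ Z.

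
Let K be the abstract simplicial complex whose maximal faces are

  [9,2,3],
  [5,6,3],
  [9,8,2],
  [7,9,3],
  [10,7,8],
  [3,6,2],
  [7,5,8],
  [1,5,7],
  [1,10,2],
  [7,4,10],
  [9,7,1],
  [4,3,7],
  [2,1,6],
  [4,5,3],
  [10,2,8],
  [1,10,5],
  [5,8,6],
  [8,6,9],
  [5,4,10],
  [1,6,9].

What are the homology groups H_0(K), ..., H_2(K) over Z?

H_0 ≅ Z,  H_1 ≅ Z ⊕ Z/2Z,  H_2 = 0.

Order the vertices as 1 < 2 < 3 < 4 < 5 < 6 < 7 < 8 < 9 < 10. Listing each simplex with vertices in this order, K has dimension 2 with simplices:

  0-simplices (10): [1], [2], [3], [4], [5], [6], [7], [8], [9], [10]
  1-simplices (30): (30 of them)
  2-simplices (20): (20 of them)

Hence C_0 ≅ Z^10, C_1 ≅ Z^30, C_2 ≅ Z^20.

∂_1: C_1 → C_0 is given by ∂[p,q] = [q] − [p]. For instance
  ∂[2,6] = [6] − [2].
As a 10×30 matrix over Z this has rank 9, with invariant factors (1,1,1,1,1,1,1,1,1).

Boundary ∂_2: C_2 → C_1 acts by ∂[p,q,r] = [q,r] − [p,r] + [p,q]. For instance
  ∂[7,8,10] = [8,10] − [7,10] + [7,8],
  ∂[5,6,8] = [6,8] − [5,8] + [5,6].
The 30×20 boundary matrix has rank 20 and Smith normal form diag(1,1,1,1,1,1,1,1,1,1,1,1,1,1,1,1,1,1,1,2).

Now H_k = ker ∂_k / im ∂_{k+1}, so:

  H_0: rank C_0 − rank ∂_1 = 10 − 9 = 1, and the invariant factors of ∂_1 are all 1, so H_0 ≅ Z.
  H_1: rank ker ∂_1 − rank ∂_2 = (30 − 9) − 20 = 1, and ∂_2 has invariant factor 2 > 1, so H_1 ≅ Z ⊕ Z/2Z.
  H_2: rank ker ∂_2 − rank ∂_3 = (20 − 20) − 0 = 0, and there is no ∂_3, so H_2 ≅ 0.

As a check, the Euler characteristic is 10 − 30 + 20 = 0, which agrees with 1 − 1 + 0 = 0.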